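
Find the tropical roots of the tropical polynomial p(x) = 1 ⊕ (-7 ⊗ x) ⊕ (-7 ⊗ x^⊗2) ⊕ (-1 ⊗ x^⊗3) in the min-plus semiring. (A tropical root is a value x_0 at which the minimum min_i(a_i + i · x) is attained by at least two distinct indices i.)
Roots: {-6, 0, 8}

Each tropical root is a break point of the lower envelope of the lines y = a_i + i · x (there are 4 lines, with slopes 0, 1, ..., 3). Only the lines that attain the minimum somewhere contribute to roots; other lines are dominated. Here the surviving (envelope) indices are i = 3, i = 2, i = 1, i = 0.
Intersections between consecutive envelope lines give the roots: for adjacent envelope indices i < j the intersection is x = (a_i − a_j) / (j − i). Reading off the sorted break points: {-6, 0, 8}.
Verification: at each break x_0, at least two indices attain the minimum of min_i(a_i + i · x_0).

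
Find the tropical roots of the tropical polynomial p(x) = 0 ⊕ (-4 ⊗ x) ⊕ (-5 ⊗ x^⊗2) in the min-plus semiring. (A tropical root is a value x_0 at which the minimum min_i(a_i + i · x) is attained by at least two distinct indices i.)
Roots: {1, 4}

Each tropical root is a break point of the lower envelope of the lines y = a_i + i · x (there are 3 lines, with slopes 0, 1, ..., 2). Only the lines that attain the minimum somewhere contribute to roots; other lines are dominated. Here the surviving (envelope) indices are i = 2, i = 1, i = 0.
Intersections between consecutive envelope lines give the roots: for adjacent envelope indices i < j the intersection is x = (a_i − a_j) / (j − i). Reading off the sorted break points: {1, 4}.
Verification: at each break x_0, at least two indices attain the minimum of min_i(a_i + i · x_0).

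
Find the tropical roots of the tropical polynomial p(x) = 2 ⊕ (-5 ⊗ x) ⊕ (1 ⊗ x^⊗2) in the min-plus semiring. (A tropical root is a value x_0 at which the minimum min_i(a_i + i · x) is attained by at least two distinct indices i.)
Roots: {-6, 7}

Each tropical root is a break point of the lower envelope of the lines y = a_i + i · x (there are 3 lines, with slopes 0, 1, ..., 2). Only the lines that attain the minimum somewhere contribute to roots; other lines are dominated. Here the surviving (envelope) indices are i = 2, i = 1, i = 0.
Intersections between consecutive envelope lines give the roots: for adjacent envelope indices i < j the intersection is x = (a_i − a_j) / (j − i). Reading off the sorted break points: {-6, 7}.
Verification: at each break x_0, at least two indices attain the minimum of min_i(a_i + i · x_0).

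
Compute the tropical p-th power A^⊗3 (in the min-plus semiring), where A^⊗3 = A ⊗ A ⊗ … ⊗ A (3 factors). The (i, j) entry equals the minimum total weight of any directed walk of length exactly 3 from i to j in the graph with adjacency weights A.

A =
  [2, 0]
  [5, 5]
A^⊗3 =
  [6, 4]
  [9, 7]

Each entry (A^⊗3)_ij equals the minimum over all length-3 walks i = v_0 → v_1 → … → v_3 = j of Σ_t A[v_t][v_{t+1}]. For example, for (i, j) = (0, 1) we minimise over 4 possible intermediate vertex sequences; the minimum is 4, attained along the walk 0 → 0 → 0 → 1.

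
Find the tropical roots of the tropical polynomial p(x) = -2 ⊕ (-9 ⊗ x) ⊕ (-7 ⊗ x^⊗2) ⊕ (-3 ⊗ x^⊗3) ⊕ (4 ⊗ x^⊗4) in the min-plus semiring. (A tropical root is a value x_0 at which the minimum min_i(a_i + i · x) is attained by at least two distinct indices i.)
Roots: {-7, -4, -2, 7}

Each tropical root is a break point of the lower envelope of the lines y = a_i + i · x (there are 5 lines, with slopes 0, 1, ..., 4). Only the lines that attain the minimum somewhere contribute to roots; other lines are dominated. Here the surviving (envelope) indices are i = 4, i = 3, i = 2, i = 1, i = 0.
Intersections between consecutive envelope lines give the roots: for adjacent envelope indices i < j the intersection is x = (a_i − a_j) / (j − i). Reading off the sorted break points: {-7, -4, -2, 7}.
Verification: at each break x_0, at least two indices attain the minimum of min_i(a_i + i · x_0).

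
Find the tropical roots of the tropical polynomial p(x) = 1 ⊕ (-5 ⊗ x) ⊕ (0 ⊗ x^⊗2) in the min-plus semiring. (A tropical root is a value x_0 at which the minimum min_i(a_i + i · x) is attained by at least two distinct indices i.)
Roots: {-5, 6}

Each tropical root is a break point of the lower envelope of the lines y = a_i + i · x (there are 3 lines, with slopes 0, 1, ..., 2). Only the lines that attain the minimum somewhere contribute to roots; other lines are dominated. Here the surviving (envelope) indices are i = 2, i = 1, i = 0.
Intersections between consecutive envelope lines give the roots: for adjacent envelope indices i < j the intersection is x = (a_i − a_j) / (j − i). Reading off the sorted break points: {-5, 6}.
Verification: at each break x_0, at least two indices attain the minimum of min_i(a_i + i · x_0).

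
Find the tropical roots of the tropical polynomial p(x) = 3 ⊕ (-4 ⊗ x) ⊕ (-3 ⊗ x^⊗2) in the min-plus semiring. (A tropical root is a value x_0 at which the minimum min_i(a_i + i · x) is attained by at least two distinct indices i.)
Roots: {-1, 7}

Each tropical root is a break point of the lower envelope of the lines y = a_i + i · x (there are 3 lines, with slopes 0, 1, ..., 2). Only the lines that attain the minimum somewhere contribute to roots; other lines are dominated. Here the surviving (envelope) indices are i = 2, i = 1, i = 0.
Intersections between consecutive envelope lines give the roots: for adjacent envelope indices i < j the intersection is x = (a_i − a_j) / (j − i). Reading off the sorted break points: {-1, 7}.
Verification: at each break x_0, at least two indices attain the minimum of min_i(a_i + i · x_0).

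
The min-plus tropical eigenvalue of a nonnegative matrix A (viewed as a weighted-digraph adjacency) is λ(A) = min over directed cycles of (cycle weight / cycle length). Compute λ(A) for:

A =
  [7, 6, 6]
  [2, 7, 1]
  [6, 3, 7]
λ(A) = 2

Enumerate directed cycles and compute their means (weight / length). Sample:
  cycle 0 → 0: weight = 7, length = 1, mean = 7/1 ≈ 7.000
  cycle 1 → 1: weight = 7, length = 1, mean = 7/1 ≈ 7.000
  cycle 2 → 2: weight = 7, length = 1, mean = 7/1 ≈ 7.000
  cycle 0 → 1 → 0: weight = 8, length = 2, mean = 8/2 ≈ 4.000
  cycle 0 → 2 → 0: weight = 12, length = 2, mean = 12/2 ≈ 6.000
  cycle 1 → 0 → 1: weight = 8, length = 2, mean = 8/2 ≈ 4.000
Minimum mean = 2.000, attained e.g. along the cycle 1 → 2 → 1 with weight 4 and length 2. So λ(A) = 4/2 = 2.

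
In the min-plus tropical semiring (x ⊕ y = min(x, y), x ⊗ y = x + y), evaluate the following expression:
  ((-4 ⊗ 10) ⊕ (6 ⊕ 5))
((-4 ⊗ 10) ⊕ (6 ⊕ 5)) = 5

Expand innermost to outermost. Recall ⊕ takes the minimum of its arguments and ⊗ takes their sum. Working out the expression ((-4 ⊗ 10) ⊕ (6 ⊕ 5)) gives 5.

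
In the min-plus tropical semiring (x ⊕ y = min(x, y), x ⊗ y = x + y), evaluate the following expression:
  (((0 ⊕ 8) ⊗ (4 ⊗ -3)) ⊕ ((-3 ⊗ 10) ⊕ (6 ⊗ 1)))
(((0 ⊕ 8) ⊗ (4 ⊗ -3)) ⊕ ((-3 ⊗ 10) ⊕ (6 ⊗ 1))) = 1

Expand innermost to outermost. Recall ⊕ takes the minimum of its arguments and ⊗ takes their sum. Working out the expression (((0 ⊕ 8) ⊗ (4 ⊗ -3)) ⊕ ((-3 ⊗ 10) ⊕ (6 ⊗ 1))) gives 1.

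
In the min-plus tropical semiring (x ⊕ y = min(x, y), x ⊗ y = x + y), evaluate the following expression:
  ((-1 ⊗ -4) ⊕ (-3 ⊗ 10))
((-1 ⊗ -4) ⊕ (-3 ⊗ 10)) = -5

Expand innermost to outermost. Recall ⊕ takes the minimum of its arguments and ⊗ takes their sum. Working out the expression ((-1 ⊗ -4) ⊕ (-3 ⊗ 10)) gives -5.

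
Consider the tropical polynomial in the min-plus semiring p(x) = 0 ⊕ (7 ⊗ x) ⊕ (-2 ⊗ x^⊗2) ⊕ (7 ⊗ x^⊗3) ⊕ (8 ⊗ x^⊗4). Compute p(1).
p(1) = 0

A tropical monomial a ⊗ x^⊗i evaluates to a + i · x. Evaluating each term at x = 1:
  Term 0 contributes 0 + 0 · 1 = 0
  Term 1 contributes 7 + 1 · 1 = 8
  Term 2 contributes -2 + 2 · 1 = 0
  Term 3 contributes 7 + 3 · 1 = 10
  Term 4 contributes 8 + 4 · 1 = 12
p(1) = ⊕ of these = min[0, 8, 0, 10, 12] = 0.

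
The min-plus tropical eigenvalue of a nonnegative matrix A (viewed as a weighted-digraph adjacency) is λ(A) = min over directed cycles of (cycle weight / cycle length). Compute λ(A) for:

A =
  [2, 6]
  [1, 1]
λ(A) = 1

Enumerate directed cycles and compute their means (weight / length). Sample:
  cycle 0 → 0: weight = 2, length = 1, mean = 2/1 ≈ 2.000
  cycle 1 → 1: weight = 1, length = 1, mean = 1/1 ≈ 1.000
  cycle 0 → 1 → 0: weight = 7, length = 2, mean = 7/2 ≈ 3.500
  cycle 1 → 0 → 1: weight = 7, length = 2, mean = 7/2 ≈ 3.500
Minimum mean = 1.000, attained e.g. along the cycle 1 → 1 with weight 1 and length 1. So λ(A) = 1/1 = 1.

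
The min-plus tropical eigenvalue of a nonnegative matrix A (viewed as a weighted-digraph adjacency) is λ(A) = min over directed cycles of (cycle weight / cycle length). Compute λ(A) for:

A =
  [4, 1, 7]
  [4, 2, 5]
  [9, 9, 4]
λ(A) = 2

Enumerate directed cycles and compute their means (weight / length). Sample:
  cycle 0 → 0: weight = 4, length = 1, mean = 4/1 ≈ 4.000
  cycle 1 → 1: weight = 2, length = 1, mean = 2/1 ≈ 2.000
  cycle 2 → 2: weight = 4, length = 1, mean = 4/1 ≈ 4.000
  cycle 0 → 1 → 0: weight = 5, length = 2, mean = 5/2 ≈ 2.500
  cycle 0 → 2 → 0: weight = 16, length = 2, mean = 16/2 ≈ 8.000
  cycle 1 → 0 → 1: weight = 5, length = 2, mean = 5/2 ≈ 2.500
Minimum mean = 2.000, attained e.g. along the cycle 1 → 1 with weight 2 and length 1. So λ(A) = 2/1 = 2.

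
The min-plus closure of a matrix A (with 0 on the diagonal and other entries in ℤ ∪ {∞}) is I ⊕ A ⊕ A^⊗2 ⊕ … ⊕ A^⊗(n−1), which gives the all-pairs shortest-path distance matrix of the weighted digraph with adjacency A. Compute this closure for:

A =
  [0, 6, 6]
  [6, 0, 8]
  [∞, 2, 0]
Closure =
  [0, 6, 6]
  [6, 0, 8]
  [8, 2, 0]

This is the Floyd-Warshall all-pairs shortest-path computation. For each intermediate vertex k = 0, 1, …, 2, update dist[i][j] ← min(dist[i][j], dist[i][k] + dist[k][j]). The final matrix gives, for each (i, j), the minimum total weight of any directed path from i to j (possibly empty when i = j).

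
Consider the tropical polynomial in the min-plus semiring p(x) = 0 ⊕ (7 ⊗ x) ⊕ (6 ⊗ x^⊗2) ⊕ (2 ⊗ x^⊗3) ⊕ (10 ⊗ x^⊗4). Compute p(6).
p(6) = 0

A tropical monomial a ⊗ x^⊗i evaluates to a + i · x. Evaluating each term at x = 6:
  Term 0 contributes 0 + 0 · 6 = 0
  Term 1 contributes 7 + 1 · 6 = 13
  Term 2 contributes 6 + 2 · 6 = 18
  Term 3 contributes 2 + 3 · 6 = 20
  Term 4 contributes 10 + 4 · 6 = 34
p(6) = ⊕ of these = min[0, 13, 18, 20, 34] = 0.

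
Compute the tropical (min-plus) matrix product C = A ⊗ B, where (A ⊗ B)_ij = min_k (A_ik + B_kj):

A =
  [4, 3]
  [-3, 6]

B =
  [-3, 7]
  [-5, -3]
A ⊗ B =
  [-2, 0]
  [-6, 3]

Apply the min-plus product entry-by-entry:
  C[0][0] = min over k of (A[0][0] + B[0][0] = 4 + -3 = 1, A[0][1] + B[1][0] = 3 + -5 = -2) = -2 (attained at k = 1)
  C[0][1] = min over k of (A[0][0] + B[0][1] = 4 + 7 = 11, A[0][1] + B[1][1] = 3 + -3 = 0) = 0 (attained at k = 1)
  C[1][0] = min over k of (A[1][0] + B[0][0] = -3 + -3 = -6, A[1][1] + B[1][0] = 6 + -5 = 1) = -6 (attained at k = 0)
  C[1][1] = min over k of (A[1][0] + B[0][1] = -3 + 7 = 4, A[1][1] + B[1][1] = 6 + -3 = 3) = 3 (attained at k = 1)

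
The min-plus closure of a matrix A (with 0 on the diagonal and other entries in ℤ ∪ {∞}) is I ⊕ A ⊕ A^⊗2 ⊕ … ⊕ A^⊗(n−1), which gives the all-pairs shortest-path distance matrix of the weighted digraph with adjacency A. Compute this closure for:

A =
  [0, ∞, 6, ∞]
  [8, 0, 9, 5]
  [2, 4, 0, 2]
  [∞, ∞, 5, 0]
Closure =
  [0, 10, 6, 8]
  [8, 0, 9, 5]
  [2, 4, 0, 2]
  [7, 9, 5, 0]

This is the Floyd-Warshall all-pairs shortest-path computation. For each intermediate vertex k = 0, 1, …, 3, update dist[i][j] ← min(dist[i][j], dist[i][k] + dist[k][j]). The final matrix gives, for each (i, j), the minimum total weight of any directed path from i to j (possibly empty when i = j).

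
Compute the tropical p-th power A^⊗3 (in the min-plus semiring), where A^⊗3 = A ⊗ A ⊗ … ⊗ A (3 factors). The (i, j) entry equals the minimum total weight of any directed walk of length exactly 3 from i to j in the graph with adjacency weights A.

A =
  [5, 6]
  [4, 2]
A^⊗3 =
  [12, 10]
  [8, 6]

Each entry (A^⊗3)_ij equals the minimum over all length-3 walks i = v_0 → v_1 → … → v_3 = j of Σ_t A[v_t][v_{t+1}]. For example, for (i, j) = (0, 1) we minimise over 4 possible intermediate vertex sequences; the minimum is 10, attained along the walk 0 → 1 → 1 → 1.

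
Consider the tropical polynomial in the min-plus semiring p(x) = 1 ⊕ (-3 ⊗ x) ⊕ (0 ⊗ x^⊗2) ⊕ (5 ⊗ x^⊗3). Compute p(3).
p(3) = 0

A tropical monomial a ⊗ x^⊗i evaluates to a + i · x. Evaluating each term at x = 3:
  Term 0 contributes 1 + 0 · 3 = 1
  Term 1 contributes -3 + 1 · 3 = 0
  Term 2 contributes 0 + 2 · 3 = 6
  Term 3 contributes 5 + 3 · 3 = 14
p(3) = ⊕ of these = min[1, 0, 6, 14] = 0.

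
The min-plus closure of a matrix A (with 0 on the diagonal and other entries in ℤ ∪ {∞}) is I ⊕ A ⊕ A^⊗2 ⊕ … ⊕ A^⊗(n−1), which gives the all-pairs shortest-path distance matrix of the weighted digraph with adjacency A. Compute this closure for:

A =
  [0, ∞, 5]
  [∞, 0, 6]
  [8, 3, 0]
Closure =
  [0, 8, 5]
  [14, 0, 6]
  [8, 3, 0]

This is the Floyd-Warshall all-pairs shortest-path computation. For each intermediate vertex k = 0, 1, …, 2, update dist[i][j] ← min(dist[i][j], dist[i][k] + dist[k][j]). The final matrix gives, for each (i, j), the minimum total weight of any directed path from i to j (possibly empty when i = j).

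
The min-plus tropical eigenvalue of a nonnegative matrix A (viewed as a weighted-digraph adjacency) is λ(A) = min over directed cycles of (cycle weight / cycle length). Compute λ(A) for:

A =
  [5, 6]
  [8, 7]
λ(A) = 5

Enumerate directed cycles and compute their means (weight / length). Sample:
  cycle 0 → 0: weight = 5, length = 1, mean = 5/1 ≈ 5.000
  cycle 1 → 1: weight = 7, length = 1, mean = 7/1 ≈ 7.000
  cycle 0 → 1 → 0: weight = 14, length = 2, mean = 14/2 ≈ 7.000
  cycle 1 → 0 → 1: weight = 14, length = 2, mean = 14/2 ≈ 7.000
Minimum mean = 5.000, attained e.g. along the cycle 0 → 0 with weight 5 and length 1. So λ(A) = 5/1 = 5.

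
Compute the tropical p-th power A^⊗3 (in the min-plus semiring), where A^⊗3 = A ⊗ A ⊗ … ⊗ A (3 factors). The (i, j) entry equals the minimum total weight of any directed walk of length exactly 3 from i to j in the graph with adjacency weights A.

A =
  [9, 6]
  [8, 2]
A^⊗3 =
  [16, 10]
  [12, 6]

Each entry (A^⊗3)_ij equals the minimum over all length-3 walks i = v_0 → v_1 → … → v_3 = j of Σ_t A[v_t][v_{t+1}]. For example, for (i, j) = (0, 1) we minimise over 4 possible intermediate vertex sequences; the minimum is 10, attained along the walk 0 → 1 → 1 → 1.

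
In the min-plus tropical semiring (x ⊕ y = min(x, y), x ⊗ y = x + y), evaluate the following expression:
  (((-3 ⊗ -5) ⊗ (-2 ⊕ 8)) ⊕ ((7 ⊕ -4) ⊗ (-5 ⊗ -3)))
(((-3 ⊗ -5) ⊗ (-2 ⊕ 8)) ⊕ ((7 ⊕ -4) ⊗ (-5 ⊗ -3))) = -12

Expand innermost to outermost. Recall ⊕ takes the minimum of its arguments and ⊗ takes their sum. Working out the expression (((-3 ⊗ -5) ⊗ (-2 ⊕ 8)) ⊕ ((7 ⊕ -4) ⊗ (-5 ⊗ -3))) gives -12.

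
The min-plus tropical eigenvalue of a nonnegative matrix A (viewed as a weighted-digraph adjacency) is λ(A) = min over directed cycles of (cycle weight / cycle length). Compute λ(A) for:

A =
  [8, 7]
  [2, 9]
λ(A) = 9/2

Enumerate directed cycles and compute their means (weight / length). Sample:
  cycle 0 → 0: weight = 8, length = 1, mean = 8/1 ≈ 8.000
  cycle 1 → 1: weight = 9, length = 1, mean = 9/1 ≈ 9.000
  cycle 0 → 1 → 0: weight = 9, length = 2, mean = 9/2 ≈ 4.500
  cycle 1 → 0 → 1: weight = 9, length = 2, mean = 9/2 ≈ 4.500
Minimum mean = 4.500, attained e.g. along the cycle 0 → 1 → 0 with weight 9 and length 2. So λ(A) = 9/2 = 9/2.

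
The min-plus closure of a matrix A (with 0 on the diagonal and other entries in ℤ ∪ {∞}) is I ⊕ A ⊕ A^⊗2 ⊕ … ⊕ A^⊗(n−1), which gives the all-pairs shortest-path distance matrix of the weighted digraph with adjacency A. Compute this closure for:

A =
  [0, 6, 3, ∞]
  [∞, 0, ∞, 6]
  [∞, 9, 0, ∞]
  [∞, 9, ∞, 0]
Closure =
  [0, 6, 3, 12]
  [∞, 0, ∞, 6]
  [∞, 9, 0, 15]
  [∞, 9, ∞, 0]

This is the Floyd-Warshall all-pairs shortest-path computation. For each intermediate vertex k = 0, 1, …, 3, update dist[i][j] ← min(dist[i][j], dist[i][k] + dist[k][j]). The final matrix gives, for each (i, j), the minimum total weight of any directed path from i to j (possibly empty when i = j).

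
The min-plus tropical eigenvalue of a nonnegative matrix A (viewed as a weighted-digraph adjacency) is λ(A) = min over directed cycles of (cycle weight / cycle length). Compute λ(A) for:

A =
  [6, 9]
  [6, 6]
λ(A) = 6

Enumerate directed cycles and compute their means (weight / length). Sample:
  cycle 0 → 0: weight = 6, length = 1, mean = 6/1 ≈ 6.000
  cycle 1 → 1: weight = 6, length = 1, mean = 6/1 ≈ 6.000
  cycle 0 → 1 → 0: weight = 15, length = 2, mean = 15/2 ≈ 7.500
  cycle 1 → 0 → 1: weight = 15, length = 2, mean = 15/2 ≈ 7.500
Minimum mean = 6.000, attained e.g. along the cycle 0 → 0 with weight 6 and length 1. So λ(A) = 6/1 = 6.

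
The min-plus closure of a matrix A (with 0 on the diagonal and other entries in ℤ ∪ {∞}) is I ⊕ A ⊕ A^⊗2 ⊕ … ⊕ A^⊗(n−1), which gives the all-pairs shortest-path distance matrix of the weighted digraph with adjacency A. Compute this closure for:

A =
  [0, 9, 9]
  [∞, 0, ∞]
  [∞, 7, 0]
Closure =
  [0, 9, 9]
  [∞, 0, ∞]
  [∞, 7, 0]

This is the Floyd-Warshall all-pairs shortest-path computation. For each intermediate vertex k = 0, 1, …, 2, update dist[i][j] ← min(dist[i][j], dist[i][k] + dist[k][j]). The final matrix gives, for each (i, j), the minimum total weight of any directed path from i to j (possibly empty when i = j).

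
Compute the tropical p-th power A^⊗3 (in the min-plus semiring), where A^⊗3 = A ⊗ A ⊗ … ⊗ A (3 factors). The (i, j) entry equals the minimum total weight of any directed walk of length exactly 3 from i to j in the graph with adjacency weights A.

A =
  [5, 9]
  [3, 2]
A^⊗3 =
  [14, 13]
  [7, 6]

Each entry (A^⊗3)_ij equals the minimum over all length-3 walks i = v_0 → v_1 → … → v_3 = j of Σ_t A[v_t][v_{t+1}]. For example, for (i, j) = (0, 1) we minimise over 4 possible intermediate vertex sequences; the minimum is 13, attained along the walk 0 → 1 → 1 → 1.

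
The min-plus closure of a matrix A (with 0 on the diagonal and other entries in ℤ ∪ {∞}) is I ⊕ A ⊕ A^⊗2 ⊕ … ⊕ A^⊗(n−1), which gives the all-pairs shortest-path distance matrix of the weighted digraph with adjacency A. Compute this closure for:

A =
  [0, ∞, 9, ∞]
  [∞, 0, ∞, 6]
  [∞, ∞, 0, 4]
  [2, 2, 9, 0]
Closure =
  [0, 15, 9, 13]
  [8, 0, 15, 6]
  [6, 6, 0, 4]
  [2, 2, 9, 0]

This is the Floyd-Warshall all-pairs shortest-path computation. For each intermediate vertex k = 0, 1, …, 3, update dist[i][j] ← min(dist[i][j], dist[i][k] + dist[k][j]). The final matrix gives, for each (i, j), the minimum total weight of any directed path from i to j (possibly empty when i = j).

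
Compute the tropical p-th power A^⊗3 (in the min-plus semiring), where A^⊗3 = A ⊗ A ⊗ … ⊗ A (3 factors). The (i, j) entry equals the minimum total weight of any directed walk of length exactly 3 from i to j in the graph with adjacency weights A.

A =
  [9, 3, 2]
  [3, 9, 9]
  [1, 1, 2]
A^⊗3 =
  [5, 5, 5]
  [6, 6, 7]
  [4, 4, 5]

Each entry (A^⊗3)_ij equals the minimum over all length-3 walks i = v_0 → v_1 → … → v_3 = j of Σ_t A[v_t][v_{t+1}]. For example, for (i, j) = (0, 2) we minimise over 9 possible intermediate vertex sequences; the minimum is 5, attained along the walk 0 → 2 → 0 → 2.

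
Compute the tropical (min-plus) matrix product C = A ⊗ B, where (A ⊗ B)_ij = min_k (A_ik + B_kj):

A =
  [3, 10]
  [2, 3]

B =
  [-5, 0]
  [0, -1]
A ⊗ B =
  [-2, 3]
  [-3, 2]

Apply the min-plus product entry-by-entry:
  C[0][0] = min over k of (A[0][0] + B[0][0] = 3 + -5 = -2, A[0][1] + B[1][0] = 10 + 0 = 10) = -2 (attained at k = 0)
  C[0][1] = min over k of (A[0][0] + B[0][1] = 3 + 0 = 3, A[0][1] + B[1][1] = 10 + -1 = 9) = 3 (attained at k = 0)
  C[1][0] = min over k of (A[1][0] + B[0][0] = 2 + -5 = -3, A[1][1] + B[1][0] = 3 + 0 = 3) = -3 (attained at k = 0)
  C[1][1] = min over k of (A[1][0] + B[0][1] = 2 + 0 = 2, A[1][1] + B[1][1] = 3 + -1 = 2) = 2 (attained at k = 0)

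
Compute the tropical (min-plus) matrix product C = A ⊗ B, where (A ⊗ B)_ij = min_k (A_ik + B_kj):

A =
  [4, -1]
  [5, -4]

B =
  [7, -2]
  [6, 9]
A ⊗ B =
  [5, 2]
  [2, 3]

Apply the min-plus product entry-by-entry:
  C[0][0] = min over k of (A[0][0] + B[0][0] = 4 + 7 = 11, A[0][1] + B[1][0] = -1 + 6 = 5) = 5 (attained at k = 1)
  C[0][1] = min over k of (A[0][0] + B[0][1] = 4 + -2 = 2, A[0][1] + B[1][1] = -1 + 9 = 8) = 2 (attained at k = 0)
  C[1][0] = min over k of (A[1][0] + B[0][0] = 5 + 7 = 12, A[1][1] + B[1][0] = -4 + 6 = 2) = 2 (attained at k = 1)
  C[1][1] = min over k of (A[1][0] + B[0][1] = 5 + -2 = 3, A[1][1] + B[1][1] = -4 + 9 = 5) = 3 (attained at k = 0)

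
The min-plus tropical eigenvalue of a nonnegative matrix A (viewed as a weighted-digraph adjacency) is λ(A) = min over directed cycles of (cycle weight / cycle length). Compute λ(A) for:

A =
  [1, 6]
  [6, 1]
λ(A) = 1

Enumerate directed cycles and compute their means (weight / length). Sample:
  cycle 0 → 0: weight = 1, length = 1, mean = 1/1 ≈ 1.000
  cycle 1 → 1: weight = 1, length = 1, mean = 1/1 ≈ 1.000
  cycle 0 → 1 → 0: weight = 12, length = 2, mean = 12/2 ≈ 6.000
  cycle 1 → 0 → 1: weight = 12, length = 2, mean = 12/2 ≈ 6.000
Minimum mean = 1.000, attained e.g. along the cycle 0 → 0 with weight 1 and length 1. So λ(A) = 1/1 = 1.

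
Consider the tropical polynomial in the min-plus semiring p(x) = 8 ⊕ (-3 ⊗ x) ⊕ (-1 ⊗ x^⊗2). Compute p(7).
p(7) = 4

A tropical monomial a ⊗ x^⊗i evaluates to a + i · x. Evaluating each term at x = 7:
  Term 0 contributes 8 + 0 · 7 = 8
  Term 1 contributes -3 + 1 · 7 = 4
  Term 2 contributes -1 + 2 · 7 = 13
p(7) = ⊕ of these = min[8, 4, 13] = 4.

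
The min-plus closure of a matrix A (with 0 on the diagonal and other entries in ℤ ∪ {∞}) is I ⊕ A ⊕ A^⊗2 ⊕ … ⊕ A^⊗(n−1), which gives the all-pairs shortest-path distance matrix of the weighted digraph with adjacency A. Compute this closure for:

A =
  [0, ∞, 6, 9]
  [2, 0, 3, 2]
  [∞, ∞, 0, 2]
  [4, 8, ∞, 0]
Closure =
  [0, 16, 6, 8]
  [2, 0, 3, 2]
  [6, 10, 0, 2]
  [4, 8, 10, 0]

This is the Floyd-Warshall all-pairs shortest-path computation. For each intermediate vertex k = 0, 1, …, 3, update dist[i][j] ← min(dist[i][j], dist[i][k] + dist[k][j]). The final matrix gives, for each (i, j), the minimum total weight of any directed path from i to j (possibly empty when i = j).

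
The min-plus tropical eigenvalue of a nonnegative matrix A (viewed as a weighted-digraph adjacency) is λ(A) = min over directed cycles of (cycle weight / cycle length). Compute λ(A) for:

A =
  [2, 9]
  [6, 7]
λ(A) = 2

Enumerate directed cycles and compute their means (weight / length). Sample:
  cycle 0 → 0: weight = 2, length = 1, mean = 2/1 ≈ 2.000
  cycle 1 → 1: weight = 7, length = 1, mean = 7/1 ≈ 7.000
  cycle 0 → 1 → 0: weight = 15, length = 2, mean = 15/2 ≈ 7.500
  cycle 1 → 0 → 1: weight = 15, length = 2, mean = 15/2 ≈ 7.500
Minimum mean = 2.000, attained e.g. along the cycle 0 → 0 with weight 2 and length 1. So λ(A) = 2/1 = 2.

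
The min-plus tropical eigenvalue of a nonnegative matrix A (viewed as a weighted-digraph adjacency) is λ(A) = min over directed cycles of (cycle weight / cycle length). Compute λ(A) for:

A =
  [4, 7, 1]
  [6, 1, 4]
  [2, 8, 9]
λ(A) = 1

Enumerate directed cycles and compute their means (weight / length). Sample:
  cycle 0 → 0: weight = 4, length = 1, mean = 4/1 ≈ 4.000
  cycle 1 → 1: weight = 1, length = 1, mean = 1/1 ≈ 1.000
  cycle 2 → 2: weight = 9, length = 1, mean = 9/1 ≈ 9.000
  cycle 0 → 1 → 0: weight = 13, length = 2, mean = 13/2 ≈ 6.500
  cycle 0 → 2 → 0: weight = 3, length = 2, mean = 3/2 ≈ 1.500
  cycle 1 → 0 → 1: weight = 13, length = 2, mean = 13/2 ≈ 6.500
Minimum mean = 1.000, attained e.g. along the cycle 1 → 1 with weight 1 and length 1. So λ(A) = 1/1 = 1.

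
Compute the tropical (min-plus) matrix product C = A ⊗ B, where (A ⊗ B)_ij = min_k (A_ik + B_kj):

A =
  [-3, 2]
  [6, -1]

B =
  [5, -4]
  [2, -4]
A ⊗ B =
  [2, -7]
  [1, -5]

Apply the min-plus product entry-by-entry:
  C[0][0] = min over k of (A[0][0] + B[0][0] = -3 + 5 = 2, A[0][1] + B[1][0] = 2 + 2 = 4) = 2 (attained at k = 0)
  C[0][1] = min over k of (A[0][0] + B[0][1] = -3 + -4 = -7, A[0][1] + B[1][1] = 2 + -4 = -2) = -7 (attained at k = 0)
  C[1][0] = min over k of (A[1][0] + B[0][0] = 6 + 5 = 11, A[1][1] + B[1][0] = -1 + 2 = 1) = 1 (attained at k = 1)
  C[1][1] = min over k of (A[1][0] + B[0][1] = 6 + -4 = 2, A[1][1] + B[1][1] = -1 + -4 = -5) = -5 (attained at k = 1)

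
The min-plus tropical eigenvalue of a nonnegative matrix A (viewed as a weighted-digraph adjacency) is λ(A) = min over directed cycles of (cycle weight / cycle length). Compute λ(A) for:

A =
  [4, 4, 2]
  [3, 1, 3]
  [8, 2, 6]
λ(A) = 1

Enumerate directed cycles and compute their means (weight / length). Sample:
  cycle 0 → 0: weight = 4, length = 1, mean = 4/1 ≈ 4.000
  cycle 1 → 1: weight = 1, length = 1, mean = 1/1 ≈ 1.000
  cycle 2 → 2: weight = 6, length = 1, mean = 6/1 ≈ 6.000
  cycle 0 → 1 → 0: weight = 7, length = 2, mean = 7/2 ≈ 3.500
  cycle 0 → 2 → 0: weight = 10, length = 2, mean = 10/2 ≈ 5.000
  cycle 1 → 0 → 1: weight = 7, length = 2, mean = 7/2 ≈ 3.500
Minimum mean = 1.000, attained e.g. along the cycle 1 → 1 with weight 1 and length 1. So λ(A) = 1/1 = 1.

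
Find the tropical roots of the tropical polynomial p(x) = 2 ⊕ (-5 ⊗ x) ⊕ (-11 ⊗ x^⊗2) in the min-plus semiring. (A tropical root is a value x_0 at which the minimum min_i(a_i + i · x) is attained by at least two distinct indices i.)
Roots: {6, 7}

Each tropical root is a break point of the lower envelope of the lines y = a_i + i · x (there are 3 lines, with slopes 0, 1, ..., 2). Only the lines that attain the minimum somewhere contribute to roots; other lines are dominated. Here the surviving (envelope) indices are i = 2, i = 1, i = 0.
Intersections between consecutive envelope lines give the roots: for adjacent envelope indices i < j the intersection is x = (a_i − a_j) / (j − i). Reading off the sorted break points: {6, 7}.
Verification: at each break x_0, at least two indices attain the minimum of min_i(a_i + i · x_0).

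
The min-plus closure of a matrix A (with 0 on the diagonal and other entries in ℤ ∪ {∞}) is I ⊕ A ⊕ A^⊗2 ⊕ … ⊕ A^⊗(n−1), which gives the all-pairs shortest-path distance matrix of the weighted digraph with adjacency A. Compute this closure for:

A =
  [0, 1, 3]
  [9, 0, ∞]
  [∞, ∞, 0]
Closure =
  [0, 1, 3]
  [9, 0, 12]
  [∞, ∞, 0]

This is the Floyd-Warshall all-pairs shortest-path computation. For each intermediate vertex k = 0, 1, …, 2, update dist[i][j] ← min(dist[i][j], dist[i][k] + dist[k][j]). The final matrix gives, for each (i, j), the minimum total weight of any directed path from i to j (possibly empty when i = j).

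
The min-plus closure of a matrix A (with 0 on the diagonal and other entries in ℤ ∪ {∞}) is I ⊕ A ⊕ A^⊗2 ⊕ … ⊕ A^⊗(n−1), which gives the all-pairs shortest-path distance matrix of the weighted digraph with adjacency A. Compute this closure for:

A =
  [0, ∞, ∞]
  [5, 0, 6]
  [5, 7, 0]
Closure =
  [0, ∞, ∞]
  [5, 0, 6]
  [5, 7, 0]

This is the Floyd-Warshall all-pairs shortest-path computation. For each intermediate vertex k = 0, 1, …, 2, update dist[i][j] ← min(dist[i][j], dist[i][k] + dist[k][j]). The final matrix gives, for each (i, j), the minimum total weight of any directed path from i to j (possibly empty when i = j).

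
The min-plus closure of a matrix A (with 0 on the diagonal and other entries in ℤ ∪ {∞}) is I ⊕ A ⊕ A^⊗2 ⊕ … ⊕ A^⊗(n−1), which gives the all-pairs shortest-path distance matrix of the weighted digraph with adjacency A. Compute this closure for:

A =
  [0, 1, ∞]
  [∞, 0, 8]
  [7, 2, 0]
Closure =
  [0, 1, 9]
  [15, 0, 8]
  [7, 2, 0]

This is the Floyd-Warshall all-pairs shortest-path computation. For each intermediate vertex k = 0, 1, …, 2, update dist[i][j] ← min(dist[i][j], dist[i][k] + dist[k][j]). The final matrix gives, for each (i, j), the minimum total weight of any directed path from i to j (possibly empty when i = j).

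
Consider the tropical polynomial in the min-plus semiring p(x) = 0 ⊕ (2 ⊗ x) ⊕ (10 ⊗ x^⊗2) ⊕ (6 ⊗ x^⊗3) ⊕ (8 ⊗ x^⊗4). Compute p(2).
p(2) = 0

A tropical monomial a ⊗ x^⊗i evaluates to a + i · x. Evaluating each term at x = 2:
  Term 0 contributes 0 + 0 · 2 = 0
  Term 1 contributes 2 + 1 · 2 = 4
  Term 2 contributes 10 + 2 · 2 = 14
  Term 3 contributes 6 + 3 · 2 = 12
  Term 4 contributes 8 + 4 · 2 = 16
p(2) = ⊕ of these = min[0, 4, 14, 12, 16] = 0.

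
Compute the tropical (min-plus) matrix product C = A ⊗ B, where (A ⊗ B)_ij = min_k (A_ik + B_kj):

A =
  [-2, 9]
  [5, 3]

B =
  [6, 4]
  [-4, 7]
A ⊗ B =
  [4, 2]
  [-1, 9]

Apply the min-plus product entry-by-entry:
  C[0][0] = min over k of (A[0][0] + B[0][0] = -2 + 6 = 4, A[0][1] + B[1][0] = 9 + -4 = 5) = 4 (attained at k = 0)
  C[0][1] = min over k of (A[0][0] + B[0][1] = -2 + 4 = 2, A[0][1] + B[1][1] = 9 + 7 = 16) = 2 (attained at k = 0)
  C[1][0] = min over k of (A[1][0] + B[0][0] = 5 + 6 = 11, A[1][1] + B[1][0] = 3 + -4 = -1) = -1 (attained at k = 1)
  C[1][1] = min over k of (A[1][0] + B[0][1] = 5 + 4 = 9, A[1][1] + B[1][1] = 3 + 7 = 10) = 9 (attained at k = 0)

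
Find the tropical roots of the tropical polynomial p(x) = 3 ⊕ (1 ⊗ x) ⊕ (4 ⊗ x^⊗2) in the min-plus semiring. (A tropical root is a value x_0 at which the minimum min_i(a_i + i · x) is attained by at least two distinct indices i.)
Roots: {-3, 2}

Each tropical root is a break point of the lower envelope of the lines y = a_i + i · x (there are 3 lines, with slopes 0, 1, ..., 2). Only the lines that attain the minimum somewhere contribute to roots; other lines are dominated. Here the surviving (envelope) indices are i = 2, i = 1, i = 0.
Intersections between consecutive envelope lines give the roots: for adjacent envelope indices i < j the intersection is x = (a_i − a_j) / (j − i). Reading off the sorted break points: {-3, 2}.
Verification: at each break x_0, at least two indices attain the minimum of min_i(a_i + i · x_0).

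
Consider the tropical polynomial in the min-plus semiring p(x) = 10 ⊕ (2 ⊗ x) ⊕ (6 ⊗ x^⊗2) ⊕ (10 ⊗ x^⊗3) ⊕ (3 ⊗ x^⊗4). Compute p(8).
p(8) = 10

A tropical monomial a ⊗ x^⊗i evaluates to a + i · x. Evaluating each term at x = 8:
  Term 0 contributes 10 + 0 · 8 = 10
  Term 1 contributes 2 + 1 · 8 = 10
  Term 2 contributes 6 + 2 · 8 = 22
  Term 3 contributes 10 + 3 · 8 = 34
  Term 4 contributes 3 + 4 · 8 = 35
p(8) = ⊕ of these = min[10, 10, 22, 34, 35] = 10.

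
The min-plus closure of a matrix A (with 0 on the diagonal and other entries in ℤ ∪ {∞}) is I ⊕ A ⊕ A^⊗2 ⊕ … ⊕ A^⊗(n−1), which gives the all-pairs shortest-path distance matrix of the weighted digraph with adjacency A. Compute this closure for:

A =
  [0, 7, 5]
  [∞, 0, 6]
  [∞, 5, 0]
Closure =
  [0, 7, 5]
  [∞, 0, 6]
  [∞, 5, 0]

This is the Floyd-Warshall all-pairs shortest-path computation. For each intermediate vertex k = 0, 1, …, 2, update dist[i][j] ← min(dist[i][j], dist[i][k] + dist[k][j]). The final matrix gives, for each (i, j), the minimum total weight of any directed path from i to j (possibly empty when i = j).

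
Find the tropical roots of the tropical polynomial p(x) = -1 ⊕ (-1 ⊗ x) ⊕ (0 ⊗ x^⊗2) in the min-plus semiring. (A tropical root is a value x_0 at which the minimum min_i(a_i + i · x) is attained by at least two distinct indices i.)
Roots: {-1, 0}

Each tropical root is a break point of the lower envelope of the lines y = a_i + i · x (there are 3 lines, with slopes 0, 1, ..., 2). Only the lines that attain the minimum somewhere contribute to roots; other lines are dominated. Here the surviving (envelope) indices are i = 2, i = 1, i = 0.
Intersections between consecutive envelope lines give the roots: for adjacent envelope indices i < j the intersection is x = (a_i − a_j) / (j − i). Reading off the sorted break points: {-1, 0}.
Verification: at each break x_0, at least two indices attain the minimum of min_i(a_i + i · x_0).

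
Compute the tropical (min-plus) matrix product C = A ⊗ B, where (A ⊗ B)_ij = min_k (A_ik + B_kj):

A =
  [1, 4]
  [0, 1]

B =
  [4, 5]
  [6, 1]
A ⊗ B =
  [5, 5]
  [4, 2]

Apply the min-plus product entry-by-entry:
  C[0][0] = min over k of (A[0][0] + B[0][0] = 1 + 4 = 5, A[0][1] + B[1][0] = 4 + 6 = 10) = 5 (attained at k = 0)
  C[0][1] = min over k of (A[0][0] + B[0][1] = 1 + 5 = 6, A[0][1] + B[1][1] = 4 + 1 = 5) = 5 (attained at k = 1)
  C[1][0] = min over k of (A[1][0] + B[0][0] = 0 + 4 = 4, A[1][1] + B[1][0] = 1 + 6 = 7) = 4 (attained at k = 0)
  C[1][1] = min over k of (A[1][0] + B[0][1] = 0 + 5 = 5, A[1][1] + B[1][1] = 1 + 1 = 2) = 2 (attained at k = 1)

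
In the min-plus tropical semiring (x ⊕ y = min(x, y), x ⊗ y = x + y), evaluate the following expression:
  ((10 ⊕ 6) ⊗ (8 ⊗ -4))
((10 ⊕ 6) ⊗ (8 ⊗ -4)) = 10

Expand innermost to outermost. Recall ⊕ takes the minimum of its arguments and ⊗ takes their sum. Working out the expression ((10 ⊕ 6) ⊗ (8 ⊗ -4)) gives 10.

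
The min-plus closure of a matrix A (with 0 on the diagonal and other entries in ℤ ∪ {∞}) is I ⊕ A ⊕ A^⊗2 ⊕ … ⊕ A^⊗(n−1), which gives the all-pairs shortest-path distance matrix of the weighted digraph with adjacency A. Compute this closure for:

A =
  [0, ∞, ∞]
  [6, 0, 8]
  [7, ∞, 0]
Closure =
  [0, ∞, ∞]
  [6, 0, 8]
  [7, ∞, 0]

This is the Floyd-Warshall all-pairs shortest-path computation. For each intermediate vertex k = 0, 1, …, 2, update dist[i][j] ← min(dist[i][j], dist[i][k] + dist[k][j]). The final matrix gives, for each (i, j), the minimum total weight of any directed path from i to j (possibly empty when i = j).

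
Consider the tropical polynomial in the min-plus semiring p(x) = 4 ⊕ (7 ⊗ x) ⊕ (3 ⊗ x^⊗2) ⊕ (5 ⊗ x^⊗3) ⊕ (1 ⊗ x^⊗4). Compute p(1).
p(1) = 4

A tropical monomial a ⊗ x^⊗i evaluates to a + i · x. Evaluating each term at x = 1:
  Term 0 contributes 4 + 0 · 1 = 4
  Term 1 contributes 7 + 1 · 1 = 8
  Term 2 contributes 3 + 2 · 1 = 5
  Term 3 contributes 5 + 3 · 1 = 8
  Term 4 contributes 1 + 4 · 1 = 5
p(1) = ⊕ of these = min[4, 8, 5, 8, 5] = 4.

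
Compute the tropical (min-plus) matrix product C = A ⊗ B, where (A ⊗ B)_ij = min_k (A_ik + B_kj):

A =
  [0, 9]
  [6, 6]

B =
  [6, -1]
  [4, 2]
A ⊗ B =
  [6, -1]
  [10, 5]

Apply the min-plus product entry-by-entry:
  C[0][0] = min over k of (A[0][0] + B[0][0] = 0 + 6 = 6, A[0][1] + B[1][0] = 9 + 4 = 13) = 6 (attained at k = 0)
  C[0][1] = min over k of (A[0][0] + B[0][1] = 0 + -1 = -1, A[0][1] + B[1][1] = 9 + 2 = 11) = -1 (attained at k = 0)
  C[1][0] = min over k of (A[1][0] + B[0][0] = 6 + 6 = 12, A[1][1] + B[1][0] = 6 + 4 = 10) = 10 (attained at k = 1)
  C[1][1] = min over k of (A[1][0] + B[0][1] = 6 + -1 = 5, A[1][1] + B[1][1] = 6 + 2 = 8) = 5 (attained at k = 0)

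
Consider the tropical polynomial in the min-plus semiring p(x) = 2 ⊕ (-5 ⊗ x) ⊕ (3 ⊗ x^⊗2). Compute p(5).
p(5) = 0

A tropical monomial a ⊗ x^⊗i evaluates to a + i · x. Evaluating each term at x = 5:
  Term 0 contributes 2 + 0 · 5 = 2
  Term 1 contributes -5 + 1 · 5 = 0
  Term 2 contributes 3 + 2 · 5 = 13
p(5) = ⊕ of these = min[2, 0, 13] = 0.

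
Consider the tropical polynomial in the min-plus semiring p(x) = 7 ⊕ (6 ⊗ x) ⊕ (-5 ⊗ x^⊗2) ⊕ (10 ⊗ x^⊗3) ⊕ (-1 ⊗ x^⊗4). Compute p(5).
p(5) = 5

A tropical monomial a ⊗ x^⊗i evaluates to a + i · x. Evaluating each term at x = 5:
  Term 0 contributes 7 + 0 · 5 = 7
  Term 1 contributes 6 + 1 · 5 = 11
  Term 2 contributes -5 + 2 · 5 = 5
  Term 3 contributes 10 + 3 · 5 = 25
  Term 4 contributes -1 + 4 · 5 = 19
p(5) = ⊕ of these = min[7, 11, 5, 25, 19] = 5.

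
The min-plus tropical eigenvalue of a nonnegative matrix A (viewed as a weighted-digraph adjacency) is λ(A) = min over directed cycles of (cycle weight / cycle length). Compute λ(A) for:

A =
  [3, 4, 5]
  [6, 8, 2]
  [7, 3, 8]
λ(A) = 5/2

Enumerate directed cycles and compute their means (weight / length). Sample:
  cycle 0 → 0: weight = 3, length = 1, mean = 3/1 ≈ 3.000
  cycle 1 → 1: weight = 8, length = 1, mean = 8/1 ≈ 8.000
  cycle 2 → 2: weight = 8, length = 1, mean = 8/1 ≈ 8.000
  cycle 0 → 1 → 0: weight = 10, length = 2, mean = 10/2 ≈ 5.000
  cycle 0 → 2 → 0: weight = 12, length = 2, mean = 12/2 ≈ 6.000
  cycle 1 → 0 → 1: weight = 10, length = 2, mean = 10/2 ≈ 5.000
Minimum mean = 2.500, attained e.g. along the cycle 1 → 2 → 1 with weight 5 and length 2. So λ(A) = 5/2 = 5/2.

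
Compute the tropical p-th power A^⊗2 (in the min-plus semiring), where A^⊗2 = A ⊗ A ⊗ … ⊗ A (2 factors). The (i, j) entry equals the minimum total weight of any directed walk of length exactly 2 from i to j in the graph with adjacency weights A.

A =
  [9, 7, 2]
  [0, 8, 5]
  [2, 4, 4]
A^⊗2 =
  [4, 6, 6]
  [7, 7, 2]
  [4, 8, 4]

Each entry (A^⊗2)_ij equals the minimum over all length-2 walks i = v_0 → v_1 → … → v_2 = j of Σ_t A[v_t][v_{t+1}]. For example, for (i, j) = (0, 2) we minimise over 3 possible intermediate vertex sequences; the minimum is 6, attained along the walk 0 → 2 → 2.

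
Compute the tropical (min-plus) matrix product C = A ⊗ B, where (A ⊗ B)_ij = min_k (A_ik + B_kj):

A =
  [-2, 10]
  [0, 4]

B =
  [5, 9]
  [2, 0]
A ⊗ B =
  [3, 7]
  [5, 4]

Apply the min-plus product entry-by-entry:
  C[0][0] = min over k of (A[0][0] + B[0][0] = -2 + 5 = 3, A[0][1] + B[1][0] = 10 + 2 = 12) = 3 (attained at k = 0)
  C[0][1] = min over k of (A[0][0] + B[0][1] = -2 + 9 = 7, A[0][1] + B[1][1] = 10 + 0 = 10) = 7 (attained at k = 0)
  C[1][0] = min over k of (A[1][0] + B[0][0] = 0 + 5 = 5, A[1][1] + B[1][0] = 4 + 2 = 6) = 5 (attained at k = 0)
  C[1][1] = min over k of (A[1][0] + B[0][1] = 0 + 9 = 9, A[1][1] + B[1][1] = 4 + 0 = 4) = 4 (attained at k = 1)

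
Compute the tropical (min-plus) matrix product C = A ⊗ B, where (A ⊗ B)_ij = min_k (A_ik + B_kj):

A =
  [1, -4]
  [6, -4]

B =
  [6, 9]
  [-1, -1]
A ⊗ B =
  [-5, -5]
  [-5, -5]

Apply the min-plus product entry-by-entry:
  C[0][0] = min over k of (A[0][0] + B[0][0] = 1 + 6 = 7, A[0][1] + B[1][0] = -4 + -1 = -5) = -5 (attained at k = 1)
  C[0][1] = min over k of (A[0][0] + B[0][1] = 1 + 9 = 10, A[0][1] + B[1][1] = -4 + -1 = -5) = -5 (attained at k = 1)
  C[1][0] = min over k of (A[1][0] + B[0][0] = 6 + 6 = 12, A[1][1] + B[1][0] = -4 + -1 = -5) = -5 (attained at k = 1)
  C[1][1] = min over k of (A[1][0] + B[0][1] = 6 + 9 = 15, A[1][1] + B[1][1] = -4 + -1 = -5) = -5 (attained at k = 1)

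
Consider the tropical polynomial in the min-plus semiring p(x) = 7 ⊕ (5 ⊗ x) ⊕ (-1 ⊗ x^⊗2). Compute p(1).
p(1) = 1

A tropical monomial a ⊗ x^⊗i evaluates to a + i · x. Evaluating each term at x = 1:
  Term 0 contributes 7 + 0 · 1 = 7
  Term 1 contributes 5 + 1 · 1 = 6
  Term 2 contributes -1 + 2 · 1 = 1
p(1) = ⊕ of these = min[7, 6, 1] = 1.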